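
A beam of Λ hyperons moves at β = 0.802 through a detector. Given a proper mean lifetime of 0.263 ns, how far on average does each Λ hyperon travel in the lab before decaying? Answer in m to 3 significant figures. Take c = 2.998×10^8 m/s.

d ≈ 0.106 m

γ = 1/√(1 − 0.802²) = 1.6741
Dilated lifetime: Δt = γτ₀ = 1.6741 × 0.263 ns = 0.44030 ns
d = vΔt = 0.802c × 0.44030 ns = 2.4044×10^8 m/s × 4.4030×10^-10 s = 0.106 m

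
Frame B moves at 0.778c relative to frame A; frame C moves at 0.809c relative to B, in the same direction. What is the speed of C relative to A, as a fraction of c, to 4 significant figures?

u ≈ 0.9740c

Compose boost 2: (0.809 + 0.778)/(1 + 0.809×0.778) = 1.587/1.62940 = 0.9740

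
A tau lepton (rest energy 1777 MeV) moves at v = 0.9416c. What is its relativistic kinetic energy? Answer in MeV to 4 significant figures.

γ = 1/√(1 − 0.9416²) = 2.96971
K = (γ − 1)m₀c² = (2.96971 − 1) × 1777 MeV = 1.96971 × 1777 MeV = 3500 MeV

K ≈ 3500 MeV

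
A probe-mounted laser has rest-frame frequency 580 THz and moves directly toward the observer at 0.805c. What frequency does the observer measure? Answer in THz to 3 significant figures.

f_obs ≈ 1760 THz

Relativistic Doppler: f_obs = f_src √((1+β)/(1−β))
= 580 × √(1.8050/0.19500) = 580 × 3.0424 = 1760 THz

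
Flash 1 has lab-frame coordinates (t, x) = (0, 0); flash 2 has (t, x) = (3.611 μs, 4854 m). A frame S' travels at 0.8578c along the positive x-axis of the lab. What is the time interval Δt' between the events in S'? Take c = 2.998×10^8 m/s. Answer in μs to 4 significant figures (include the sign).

Δt' ≈ -20.00 μs

γ = 1/√(1 − 0.8578²) = 1.94559
Δt' = γ(Δt − vΔx/c²) = 1.94559 × (3.611 μs − 0.8578×4854 m / (2.998×10^8 m/s))
= 1.94559 × (-10.2775 μs) = -20.00 μs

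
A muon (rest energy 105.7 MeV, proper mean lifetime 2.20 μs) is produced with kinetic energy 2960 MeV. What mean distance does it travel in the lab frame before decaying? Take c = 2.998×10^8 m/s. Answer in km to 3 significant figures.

γ = 1 + K/(m₀c²) = 1 + 2960/105.7 = 29.004
β = √(1 − 1/γ²) = 0.99941
Dilated lifetime: γτ₀ = 29.004 × 2.20 μs = 63.808 μs
d = βc·γτ₀ = 0.99941 × (2.998×10^8 m/s) × 6.3808×10^-5 s = 19.1 km

d ≈ 19.1 km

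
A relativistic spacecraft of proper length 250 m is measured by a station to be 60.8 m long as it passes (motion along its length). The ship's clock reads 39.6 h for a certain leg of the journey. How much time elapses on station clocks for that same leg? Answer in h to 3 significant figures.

Δt ≈ 163 h

Length contraction ⇒ γ = L₀/L = 250/60.8 = 4.1118
Time dilation: Δt = γτ₀ = 4.1118 × 39.6 h = 163 h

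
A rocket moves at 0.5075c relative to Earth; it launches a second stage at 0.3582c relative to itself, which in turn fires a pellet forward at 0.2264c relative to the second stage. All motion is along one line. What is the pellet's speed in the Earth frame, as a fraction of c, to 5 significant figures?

u ≈ 0.82252c

Compose boost 2: (0.3582 + 0.5075)/(1 + 0.3582×0.5075) = 0.86570/1.181787 = 0.7325350
Compose boost 3: (0.2264 + 0.7325350)/(1 + 0.2264×0.7325350) = 0.9589350/1.165846 = 0.82252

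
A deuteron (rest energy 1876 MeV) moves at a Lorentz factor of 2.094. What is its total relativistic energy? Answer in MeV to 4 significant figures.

E ≈ 3928 MeV

γ = 2.094 (given)
E = γm₀c² = 2.094 × 1876 MeV = 3928 MeV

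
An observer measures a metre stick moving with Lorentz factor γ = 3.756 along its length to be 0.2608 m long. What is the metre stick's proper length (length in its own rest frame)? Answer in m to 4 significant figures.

γ = 3.756 (given)
L₀ = γL = 3.756 × 0.2608 = 0.9796 m

L₀ ≈ 0.9796 m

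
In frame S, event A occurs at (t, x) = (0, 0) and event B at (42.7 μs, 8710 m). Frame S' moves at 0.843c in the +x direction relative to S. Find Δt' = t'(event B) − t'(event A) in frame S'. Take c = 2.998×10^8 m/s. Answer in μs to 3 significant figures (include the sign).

γ = 1/√(1 − 0.843²) = 1.8590
Δt' = γ(Δt − vΔx/c²) = 1.8590 × (42.7 μs − 0.843×8710 m / (2.998×10^8 m/s))
= 1.8590 × (18.209 μs) = 33.9 μs

Δt' ≈ 33.9 μs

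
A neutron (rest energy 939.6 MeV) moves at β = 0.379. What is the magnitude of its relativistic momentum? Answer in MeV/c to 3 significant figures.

p ≈ 385 MeV/c

γ = 1/√(1 − 0.379²) = 1.0806
p = γβm₀c = 1.0806 × 0.379 × 939.6 MeV/c = 385 MeV/c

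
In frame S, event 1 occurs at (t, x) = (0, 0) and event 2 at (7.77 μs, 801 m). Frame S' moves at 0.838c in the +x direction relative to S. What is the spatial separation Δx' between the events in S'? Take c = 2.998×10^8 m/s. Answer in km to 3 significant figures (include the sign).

γ = 1/√(1 − 0.838²) = 1.8326
Δx' = γ(Δx − vΔt) = 1.8326 × (801 m − 0.838×(2.998×10^8 m/s)×7.77×10^-6 s)
= 1.8326 × (-1151.1 m) = -2.11 km

Δx' ≈ -2.11 km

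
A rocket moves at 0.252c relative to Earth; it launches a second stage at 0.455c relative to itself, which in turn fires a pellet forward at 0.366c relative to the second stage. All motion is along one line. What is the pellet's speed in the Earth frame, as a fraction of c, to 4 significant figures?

u ≈ 0.8118c

Compose boost 2: (0.455 + 0.252)/(1 + 0.455×0.252) = 0.7070/1.11466 = 0.634274
Compose boost 3: (0.366 + 0.634274)/(1 + 0.366×0.634274) = 1.00027/1.23214 = 0.8118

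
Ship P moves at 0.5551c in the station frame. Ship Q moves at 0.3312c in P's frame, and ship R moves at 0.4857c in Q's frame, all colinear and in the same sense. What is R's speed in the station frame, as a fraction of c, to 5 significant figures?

u ≈ 0.90521c

Compose boost 2: (0.3312 + 0.5551)/(1 + 0.3312×0.5551) = 0.88630/1.183849 = 0.7486596
Compose boost 3: (0.4857 + 0.7486596)/(1 + 0.4857×0.7486596) = 1.234360/1.363624 = 0.90521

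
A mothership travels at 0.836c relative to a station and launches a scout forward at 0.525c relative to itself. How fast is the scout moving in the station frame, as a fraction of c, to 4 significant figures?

Compose boost 2: (0.525 + 0.836)/(1 + 0.525×0.836) = 1.361/1.43890 = 0.9459

u ≈ 0.9459c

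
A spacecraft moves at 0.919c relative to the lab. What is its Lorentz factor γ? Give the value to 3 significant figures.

γ ≈ 2.54

γ = 1/√(1 − β²) = 1/√(1 − 0.919²) = 1/√(0.15544) = 2.54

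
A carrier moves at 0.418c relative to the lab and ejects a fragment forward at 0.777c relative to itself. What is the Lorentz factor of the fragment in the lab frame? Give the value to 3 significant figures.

u_lab = (0.777 + 0.418)/(1 + 0.777×0.418) = 1.195/1.32479 = 0.902032
γ = 1/√(1 − 0.902032²) = 2.32

γ ≈ 2.32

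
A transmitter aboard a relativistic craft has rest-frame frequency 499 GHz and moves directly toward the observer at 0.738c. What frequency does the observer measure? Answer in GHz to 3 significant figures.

Relativistic Doppler: f_obs = f_src √((1+β)/(1−β))
= 499 × √(1.7380/0.26200) = 499 × 2.5756 = 1290 GHz

f_obs ≈ 1290 GHz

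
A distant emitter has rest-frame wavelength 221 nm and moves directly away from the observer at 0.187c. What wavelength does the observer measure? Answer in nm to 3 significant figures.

Relativistic Doppler: λ_obs = λ_src √((1+β)/(1−β))
= 221 × √(1.1870/0.81300) = 221 × 1.2083 = 267 nm

λ_obs ≈ 267 nm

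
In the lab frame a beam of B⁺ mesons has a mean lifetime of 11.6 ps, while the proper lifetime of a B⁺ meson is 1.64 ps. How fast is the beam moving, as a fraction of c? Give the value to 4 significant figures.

γ = Δt/τ₀ = 11.6/1.64 = 7.07317
β = √(1 − 1/γ²) = √(1 − 1/7.07317²) = 0.9900

β ≈ 0.9900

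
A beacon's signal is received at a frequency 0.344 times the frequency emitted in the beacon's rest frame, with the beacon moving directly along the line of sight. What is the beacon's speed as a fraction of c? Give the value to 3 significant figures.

f_obs/f_src = √((1−β)/(1+β)) = 0.344  ⇒  (1−β)/(1+β) = 0.11834
β = |1 − D²|/(1 + D²) = |1 − 0.11834|/(1 + 0.11834) = 0.788

β ≈ 0.788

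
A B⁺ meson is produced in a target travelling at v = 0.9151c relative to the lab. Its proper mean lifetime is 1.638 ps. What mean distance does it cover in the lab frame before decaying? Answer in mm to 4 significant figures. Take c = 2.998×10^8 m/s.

d ≈ 1.114 mm

γ = 1/√(1 − 0.9151²) = 2.47999
Dilated lifetime: Δt = γτ₀ = 2.47999 × 1.638 ps = 4.06223 ps
d = vΔt = 0.9151c × 4.06223 ps = 2.74347×10^8 m/s × 4.06223×10^-12 s = 1.114 mm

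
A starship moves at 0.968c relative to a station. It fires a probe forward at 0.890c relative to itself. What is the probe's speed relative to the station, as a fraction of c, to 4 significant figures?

Relativistic velocity addition: u = (u' + v)/(1 + u'v/c²)
= (0.890 + 0.968)/(1 + 0.890×0.968) = 1.858/1.86152 = 0.9981

u ≈ 0.9981c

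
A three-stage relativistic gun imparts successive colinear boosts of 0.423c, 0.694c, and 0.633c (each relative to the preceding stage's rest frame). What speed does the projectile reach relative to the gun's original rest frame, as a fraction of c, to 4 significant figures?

Compose boost 2: (0.694 + 0.423)/(1 + 0.694×0.423) = 1.117/1.29356 = 0.863507
Compose boost 3: (0.633 + 0.863507)/(1 + 0.633×0.863507) = 1.49651/1.54660 = 0.9676

u ≈ 0.9676c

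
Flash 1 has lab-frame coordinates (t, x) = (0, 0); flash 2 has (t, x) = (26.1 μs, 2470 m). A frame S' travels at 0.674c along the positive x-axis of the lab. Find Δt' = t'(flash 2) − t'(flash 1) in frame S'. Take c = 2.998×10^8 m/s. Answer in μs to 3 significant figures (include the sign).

γ = 1/√(1 − 0.674²) = 1.3537
Δt' = γ(Δt − vΔx/c²) = 1.3537 × (26.1 μs − 0.674×2470 m / (2.998×10^8 m/s))
= 1.3537 × (20.547 μs) = 27.8 μs

Δt' ≈ 27.8 μs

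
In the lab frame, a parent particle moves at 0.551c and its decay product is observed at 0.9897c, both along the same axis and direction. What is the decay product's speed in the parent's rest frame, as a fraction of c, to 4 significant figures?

u' ≈ 0.9649c

Inverse velocity addition: u' = (u − v)/(1 − uv/c²)
= (0.9897 − 0.551)/(1 − 0.9897×0.551) = 0.4387/0.454675 = 0.9649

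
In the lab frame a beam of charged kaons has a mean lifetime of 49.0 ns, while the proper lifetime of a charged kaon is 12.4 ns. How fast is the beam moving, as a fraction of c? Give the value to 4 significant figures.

γ = Δt/τ₀ = 49.0/12.4 = 3.95161
β = √(1 − 1/γ²) = √(1 − 1/3.95161²) = 0.9675

β ≈ 0.9675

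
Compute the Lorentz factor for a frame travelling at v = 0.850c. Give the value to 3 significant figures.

γ ≈ 1.90

γ = 1/√(1 − β²) = 1/√(1 − 0.850²) = 1/√(0.27750) = 1.90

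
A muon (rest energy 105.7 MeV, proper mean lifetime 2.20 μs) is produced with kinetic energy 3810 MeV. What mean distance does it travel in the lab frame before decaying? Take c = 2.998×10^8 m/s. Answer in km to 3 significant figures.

γ = 1 + K/(m₀c²) = 1 + 3810/105.7 = 37.045
β = √(1 − 1/γ²) = 0.99964
Dilated lifetime: γτ₀ = 37.045 × 2.20 μs = 81.500 μs
d = βc·γτ₀ = 0.99964 × (2.998×10^8 m/s) × 8.1500×10^-5 s = 24.4 km

d ≈ 24.4 km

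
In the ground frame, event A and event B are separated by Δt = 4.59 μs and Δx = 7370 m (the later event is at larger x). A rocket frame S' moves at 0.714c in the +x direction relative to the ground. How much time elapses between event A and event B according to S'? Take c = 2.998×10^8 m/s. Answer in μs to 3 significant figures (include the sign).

Δt' ≈ -18.5 μs

γ = 1/√(1 − 0.714²) = 1.4283
Δt' = γ(Δt − vΔx/c²) = 1.4283 × (4.59 μs − 0.714×7370 m / (2.998×10^8 m/s))
= 1.4283 × (-12.962 μs) = -18.5 μs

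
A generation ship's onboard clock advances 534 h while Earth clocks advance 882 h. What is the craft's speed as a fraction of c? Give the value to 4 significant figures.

β ≈ 0.7959

γ = Δt/τ₀ = 882/534 = 1.65169
β = √(1 − 1/γ²) = √(1 − 1/1.65169²) = 0.7959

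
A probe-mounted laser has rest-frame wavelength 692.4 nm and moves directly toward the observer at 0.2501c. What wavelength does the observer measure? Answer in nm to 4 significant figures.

Relativistic Doppler: λ_obs = λ_src √((1−β)/(1+β))
= 692.4 × √(0.749900/1.25010) = 692.4 × 0.774514 = 536.3 nm

λ_obs ≈ 536.3 nm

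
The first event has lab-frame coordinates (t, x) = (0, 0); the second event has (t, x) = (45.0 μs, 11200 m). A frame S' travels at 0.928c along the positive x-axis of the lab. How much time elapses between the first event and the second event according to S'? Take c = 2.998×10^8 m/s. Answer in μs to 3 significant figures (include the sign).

γ = 1/√(1 − 0.928²) = 2.6840
Δt' = γ(Δt − vΔx/c²) = 2.6840 × (45.0 μs − 0.928×11200 m / (2.998×10^8 m/s))
= 2.6840 × (10.332 μs) = 27.7 μs

Δt' ≈ 27.7 μs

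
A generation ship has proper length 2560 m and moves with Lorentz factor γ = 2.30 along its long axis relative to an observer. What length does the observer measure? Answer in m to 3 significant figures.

L ≈ 1110 m

γ = 2.30 (given)
Length contraction: L = L₀/γ = 2560/2.30 = 1110 m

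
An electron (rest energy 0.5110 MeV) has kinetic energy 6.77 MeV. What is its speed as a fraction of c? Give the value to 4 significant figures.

β ≈ 0.9975

γ = 1 + K/(m₀c²) = 1 + 6.77/0.5110 = 14.2485
β = √(1 − 1/γ²) = 0.9975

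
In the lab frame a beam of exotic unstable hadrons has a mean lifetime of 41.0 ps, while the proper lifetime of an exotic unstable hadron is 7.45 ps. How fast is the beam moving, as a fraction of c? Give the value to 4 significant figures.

β ≈ 0.9834

γ = Δt/τ₀ = 41.0/7.45 = 5.50336
β = √(1 − 1/γ²) = √(1 − 1/5.50336²) = 0.9834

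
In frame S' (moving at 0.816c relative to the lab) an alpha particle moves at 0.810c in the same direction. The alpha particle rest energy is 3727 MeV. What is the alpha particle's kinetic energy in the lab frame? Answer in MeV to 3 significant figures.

K ≈ 14500 MeV

u_lab = (0.810 + 0.816)/(1 + 0.810×0.816) = 0.978952
γ = 1/√(1 − 0.978952²) = 4.8998
K = (γ − 1)m₀c² = (4.8998 − 1) × 3727 = 3.8998 × 3727 = 14500 MeV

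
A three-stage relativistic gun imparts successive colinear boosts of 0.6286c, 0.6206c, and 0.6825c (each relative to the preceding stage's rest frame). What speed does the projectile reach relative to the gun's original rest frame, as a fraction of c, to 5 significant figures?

Compose boost 2: (0.6206 + 0.6286)/(1 + 0.6206×0.6286) = 1.2492/1.390109 = 0.8986345
Compose boost 3: (0.6825 + 0.8986345)/(1 + 0.6825×0.8986345) = 1.581134/1.613318 = 0.98005

u ≈ 0.98005c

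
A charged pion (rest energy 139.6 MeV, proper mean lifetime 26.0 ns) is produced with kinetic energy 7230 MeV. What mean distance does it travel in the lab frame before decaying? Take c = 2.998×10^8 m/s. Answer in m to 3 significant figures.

d ≈ 411 m

γ = 1 + K/(m₀c²) = 1 + 7230/139.6 = 52.791
β = √(1 − 1/γ²) = 0.99982
Dilated lifetime: γτ₀ = 52.791 × 26.0 ns = 1372.6 ns
d = βc·γτ₀ = 0.99982 × (2.998×10^8 m/s) × 1.3726×10^-6 s = 411 m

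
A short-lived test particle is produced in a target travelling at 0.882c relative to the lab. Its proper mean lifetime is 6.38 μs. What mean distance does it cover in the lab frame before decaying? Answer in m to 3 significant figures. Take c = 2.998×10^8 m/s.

d ≈ 3580 m

γ = 1/√(1 − 0.882²) = 2.1220
Dilated lifetime: Δt = γτ₀ = 2.1220 × 6.38 μs = 13.538 μs
d = vΔt = 0.882c × 13.538 μs = 2.6442×10^8 m/s × 1.3538×10^-5 s = 3580 m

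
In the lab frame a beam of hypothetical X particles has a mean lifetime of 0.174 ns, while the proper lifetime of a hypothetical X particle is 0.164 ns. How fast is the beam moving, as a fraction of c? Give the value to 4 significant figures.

β ≈ 0.3341

γ = Δt/τ₀ = 0.174/0.164 = 1.06098
β = √(1 − 1/γ²) = √(1 − 1/1.06098²) = 0.3341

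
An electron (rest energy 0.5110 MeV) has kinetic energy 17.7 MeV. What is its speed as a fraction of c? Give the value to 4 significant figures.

γ = 1 + K/(m₀c²) = 1 + 17.7/0.5110 = 35.6380
β = √(1 − 1/γ²) = 0.9996

β ≈ 0.9996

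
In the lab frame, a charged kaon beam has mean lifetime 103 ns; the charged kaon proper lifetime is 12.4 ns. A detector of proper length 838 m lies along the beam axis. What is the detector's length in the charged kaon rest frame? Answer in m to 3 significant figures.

Time dilation ⇒ γ = Δt/τ₀ = 103/12.4 = 8.3065
Length contraction: L = L₀/γ = 838/8.3065 = 101 m

L ≈ 101 m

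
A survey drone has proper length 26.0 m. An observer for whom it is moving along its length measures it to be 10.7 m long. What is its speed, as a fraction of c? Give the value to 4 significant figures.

β ≈ 0.9114

γ = L₀/L = 26.0/10.7 = 2.42991
β = √(1 − 1/γ²) = 0.9114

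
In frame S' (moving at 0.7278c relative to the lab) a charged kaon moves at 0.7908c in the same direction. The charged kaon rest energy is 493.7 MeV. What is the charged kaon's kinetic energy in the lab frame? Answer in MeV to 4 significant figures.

K ≈ 1359 MeV

u_lab = (0.7908 + 0.7278)/(1 + 0.7908×0.7278) = 0.9638574
γ = 1/√(1 − 0.9638574²) = 3.75349
K = (γ − 1)m₀c² = (3.75349 − 1) × 493.7 = 2.75349 × 493.7 = 1359 MeV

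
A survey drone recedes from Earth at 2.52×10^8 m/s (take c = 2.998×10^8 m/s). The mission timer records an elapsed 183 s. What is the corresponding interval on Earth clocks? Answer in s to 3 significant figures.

β = v/c = 2.52×10^8 / 2.998×10^8 = 0.84056
γ = 1/√(1 − 0.84056²) = 1.8460
Time dilation: Δt = γτ₀ = 1.8460 × 183 s = 338 s

Δt ≈ 338 s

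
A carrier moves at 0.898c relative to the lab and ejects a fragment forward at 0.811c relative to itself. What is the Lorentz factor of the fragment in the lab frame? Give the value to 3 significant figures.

u_lab = (0.811 + 0.898)/(1 + 0.811×0.898) = 1.709/1.72828 = 0.988846
γ = 1/√(1 − 0.988846²) = 6.71

γ ≈ 6.71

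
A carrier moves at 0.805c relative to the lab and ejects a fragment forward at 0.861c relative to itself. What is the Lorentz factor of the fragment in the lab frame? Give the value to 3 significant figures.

u_lab = (0.861 + 0.805)/(1 + 0.861×0.805) = 1.666/1.69311 = 0.983991
γ = 1/√(1 − 0.983991²) = 5.61

γ ≈ 5.61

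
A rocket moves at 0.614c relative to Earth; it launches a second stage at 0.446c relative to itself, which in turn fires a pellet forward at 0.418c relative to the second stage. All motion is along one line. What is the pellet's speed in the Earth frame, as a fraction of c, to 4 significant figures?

u ≈ 0.9275c

Compose boost 2: (0.446 + 0.614)/(1 + 0.446×0.614) = 1.060/1.27384 = 0.832127
Compose boost 3: (0.418 + 0.832127)/(1 + 0.418×0.832127) = 1.25013/1.34783 = 0.9275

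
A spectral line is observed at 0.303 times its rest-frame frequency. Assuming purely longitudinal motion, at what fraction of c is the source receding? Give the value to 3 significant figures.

f_obs/f_src = √((1−β)/(1+β)) = 0.303  ⇒  (1−β)/(1+β) = 0.091809
β = |1 − D²|/(1 + D²) = |1 − 0.091809|/(1 + 0.091809) = 0.832

β ≈ 0.832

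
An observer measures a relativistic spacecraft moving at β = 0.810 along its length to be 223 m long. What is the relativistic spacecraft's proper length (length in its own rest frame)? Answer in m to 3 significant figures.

L₀ ≈ 380 m

γ = 1/√(1 − 0.810²) = 1.7052
L₀ = γL = 1.7052 × 223 = 380 m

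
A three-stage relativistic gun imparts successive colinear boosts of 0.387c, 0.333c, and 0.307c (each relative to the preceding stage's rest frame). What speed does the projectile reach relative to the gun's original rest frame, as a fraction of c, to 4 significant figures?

Compose boost 2: (0.333 + 0.387)/(1 + 0.333×0.387) = 0.7200/1.12887 = 0.637805
Compose boost 3: (0.307 + 0.637805)/(1 + 0.307×0.637805) = 0.944805/1.19581 = 0.7901

u ≈ 0.7901c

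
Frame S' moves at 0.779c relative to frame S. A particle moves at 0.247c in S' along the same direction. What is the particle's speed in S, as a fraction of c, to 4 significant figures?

u ≈ 0.8604c

Relativistic velocity addition: u = (u' + v)/(1 + u'v/c²)
= (0.247 + 0.779)/(1 + 0.247×0.779) = 1.026/1.19241 = 0.8604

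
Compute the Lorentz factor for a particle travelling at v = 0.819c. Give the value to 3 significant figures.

γ ≈ 1.74

γ = 1/√(1 − β²) = 1/√(1 − 0.819²) = 1/√(0.32924) = 1.74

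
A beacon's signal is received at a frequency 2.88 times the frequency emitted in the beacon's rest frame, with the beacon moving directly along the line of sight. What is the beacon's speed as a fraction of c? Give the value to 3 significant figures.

β ≈ 0.785

f_obs/f_src = √((1+β)/(1−β)) = 2.88  ⇒  (1+β)/(1−β) = 8.2944
β = |1 − D²|/(1 + D²) = |1 − 8.2944|/(1 + 8.2944) = 0.785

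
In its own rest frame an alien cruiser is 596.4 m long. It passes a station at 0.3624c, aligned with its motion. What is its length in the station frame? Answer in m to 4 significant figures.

γ = 1/√(1 − 0.3624²) = 1.07294
Length contraction: L = L₀/γ = 596.4/1.07294 = 555.9 m

L ≈ 555.9 m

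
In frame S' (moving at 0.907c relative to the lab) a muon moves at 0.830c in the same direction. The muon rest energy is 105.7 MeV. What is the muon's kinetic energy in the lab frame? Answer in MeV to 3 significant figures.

K ≈ 683 MeV

u_lab = (0.830 + 0.907)/(1 + 0.830×0.907) = 0.990980
γ = 1/√(1 − 0.990980²) = 7.4622
K = (γ − 1)m₀c² = (7.4622 − 1) × 105.7 = 6.4622 × 105.7 = 683 MeV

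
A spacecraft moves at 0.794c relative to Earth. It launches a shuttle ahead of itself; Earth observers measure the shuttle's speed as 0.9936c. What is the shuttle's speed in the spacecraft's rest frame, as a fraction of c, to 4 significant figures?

u' ≈ 0.9456c

Inverse velocity addition: u' = (u − v)/(1 − uv/c²)
= (0.9936 − 0.794)/(1 − 0.9936×0.794) = 0.1996/0.211082 = 0.9456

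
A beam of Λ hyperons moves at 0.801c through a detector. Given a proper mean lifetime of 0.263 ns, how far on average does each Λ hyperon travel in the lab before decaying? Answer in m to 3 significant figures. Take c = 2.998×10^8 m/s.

d ≈ 0.105 m

γ = 1/√(1 − 0.801²) = 1.6704
Dilated lifetime: Δt = γτ₀ = 1.6704 × 0.263 ns = 0.43931 ns
d = vΔt = 0.801c × 0.43931 ns = 2.4014×10^8 m/s × 4.3931×10^-10 s = 0.105 m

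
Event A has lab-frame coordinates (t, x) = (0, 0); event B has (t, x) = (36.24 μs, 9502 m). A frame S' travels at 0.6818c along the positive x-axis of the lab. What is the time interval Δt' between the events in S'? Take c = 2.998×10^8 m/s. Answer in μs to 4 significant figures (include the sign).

γ = 1/√(1 − 0.6818²) = 1.36698
Δt' = γ(Δt − vΔx/c²) = 1.36698 × (36.24 μs − 0.6818×9502 m / (2.998×10^8 m/s))
= 1.36698 × (14.6307 μs) = 20.00 μs

Δt' ≈ 20.00 μs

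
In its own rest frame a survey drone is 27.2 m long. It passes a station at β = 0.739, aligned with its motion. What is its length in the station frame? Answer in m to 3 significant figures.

γ = 1/√(1 − 0.739²) = 1.4843
Length contraction: L = L₀/γ = 27.2/1.4843 = 18.3 m

L ≈ 18.3 m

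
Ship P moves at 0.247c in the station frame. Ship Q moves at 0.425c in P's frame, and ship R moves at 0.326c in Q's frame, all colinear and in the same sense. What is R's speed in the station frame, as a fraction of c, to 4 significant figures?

u ≈ 0.7796c

Compose boost 2: (0.425 + 0.247)/(1 + 0.425×0.247) = 0.6720/1.10498 = 0.608159
Compose boost 3: (0.326 + 0.608159)/(1 + 0.326×0.608159) = 0.934159/1.19826 = 0.7796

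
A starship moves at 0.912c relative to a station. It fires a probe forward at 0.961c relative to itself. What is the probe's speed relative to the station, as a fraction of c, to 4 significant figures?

Relativistic velocity addition: u = (u' + v)/(1 + u'v/c²)
= (0.961 + 0.912)/(1 + 0.961×0.912) = 1.873/1.87643 = 0.9982

u ≈ 0.9982c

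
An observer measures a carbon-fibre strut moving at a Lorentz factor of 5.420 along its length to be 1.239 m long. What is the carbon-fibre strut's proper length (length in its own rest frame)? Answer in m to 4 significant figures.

L₀ ≈ 6.715 m

γ = 5.420 (given)
L₀ = γL = 5.420 × 1.239 = 6.715 m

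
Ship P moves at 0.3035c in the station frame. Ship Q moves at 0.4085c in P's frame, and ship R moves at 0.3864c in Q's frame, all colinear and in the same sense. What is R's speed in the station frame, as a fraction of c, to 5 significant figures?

u ≈ 0.81932c

Compose boost 2: (0.4085 + 0.3035)/(1 + 0.4085×0.3035) = 0.71200/1.123980 = 0.6334634
Compose boost 3: (0.3864 + 0.6334634)/(1 + 0.3864×0.6334634) = 1.019863/1.244770 = 0.81932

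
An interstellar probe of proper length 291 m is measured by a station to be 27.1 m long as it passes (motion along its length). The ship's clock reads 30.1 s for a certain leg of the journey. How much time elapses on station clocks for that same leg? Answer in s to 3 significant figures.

Length contraction ⇒ γ = L₀/L = 291/27.1 = 10.738
Time dilation: Δt = γτ₀ = 10.738 × 30.1 s = 323 s

Δt ≈ 323 s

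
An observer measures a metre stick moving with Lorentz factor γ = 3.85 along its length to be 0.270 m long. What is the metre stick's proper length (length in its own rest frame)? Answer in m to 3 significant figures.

γ = 3.85 (given)
L₀ = γL = 3.85 × 0.270 = 1.04 m

L₀ ≈ 1.04 m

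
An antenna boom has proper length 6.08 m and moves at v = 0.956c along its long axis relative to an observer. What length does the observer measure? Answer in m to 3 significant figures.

L ≈ 1.78 m

γ = 1/√(1 − 0.956²) = 3.4087
Length contraction: L = L₀/γ = 6.08/3.4087 = 1.78 m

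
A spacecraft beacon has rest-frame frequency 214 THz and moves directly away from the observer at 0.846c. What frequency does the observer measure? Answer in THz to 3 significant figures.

Relativistic Doppler: f_obs = f_src √((1−β)/(1+β))
= 214 × √(0.15400/1.8460) = 214 × 0.28883 = 61.8 THz

f_obs ≈ 61.8 THz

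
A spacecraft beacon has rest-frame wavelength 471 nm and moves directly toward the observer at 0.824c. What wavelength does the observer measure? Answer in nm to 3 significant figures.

Relativistic Doppler: λ_obs = λ_src √((1−β)/(1+β))
= 471 × √(0.17600/1.8240) = 471 × 0.31063 = 146 nm

λ_obs ≈ 146 nm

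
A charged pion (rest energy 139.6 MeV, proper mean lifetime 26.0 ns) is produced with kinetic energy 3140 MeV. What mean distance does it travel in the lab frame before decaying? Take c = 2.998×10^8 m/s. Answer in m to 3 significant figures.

d ≈ 183 m

γ = 1 + K/(m₀c²) = 1 + 3140/139.6 = 23.493
β = √(1 − 1/γ²) = 0.99909
Dilated lifetime: γτ₀ = 23.493 × 26.0 ns = 610.81 ns
d = βc·γτ₀ = 0.99909 × (2.998×10^8 m/s) × 6.1081×10^-7 s = 183 m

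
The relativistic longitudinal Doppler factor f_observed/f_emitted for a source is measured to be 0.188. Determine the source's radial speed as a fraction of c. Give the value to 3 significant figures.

β ≈ 0.932

f_obs/f_src = √((1−β)/(1+β)) = 0.188  ⇒  (1−β)/(1+β) = 0.035344
β = |1 − D²|/(1 + D²) = |1 − 0.035344|/(1 + 0.035344) = 0.932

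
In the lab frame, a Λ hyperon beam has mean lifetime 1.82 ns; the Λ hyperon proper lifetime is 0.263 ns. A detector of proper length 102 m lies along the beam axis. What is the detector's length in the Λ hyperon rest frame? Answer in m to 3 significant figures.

Time dilation ⇒ γ = Δt/τ₀ = 1.82/0.263 = 6.9202
Length contraction: L = L₀/γ = 102/6.9202 = 14.7 m

L ≈ 14.7 m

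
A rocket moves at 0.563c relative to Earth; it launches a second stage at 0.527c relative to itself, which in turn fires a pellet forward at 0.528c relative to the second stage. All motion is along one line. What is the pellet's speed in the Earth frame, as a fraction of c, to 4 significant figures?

Compose boost 2: (0.527 + 0.563)/(1 + 0.527×0.563) = 1.090/1.29670 = 0.840595
Compose boost 3: (0.528 + 0.840595)/(1 + 0.528×0.840595) = 1.36859/1.44383 = 0.9479

u ≈ 0.9479c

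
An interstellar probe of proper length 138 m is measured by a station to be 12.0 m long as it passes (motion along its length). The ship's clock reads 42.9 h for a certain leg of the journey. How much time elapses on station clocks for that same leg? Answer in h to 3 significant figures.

Δt ≈ 493 h

Length contraction ⇒ γ = L₀/L = 138/12.0 = 11.500
Time dilation: Δt = γτ₀ = 11.500 × 42.9 h = 493 h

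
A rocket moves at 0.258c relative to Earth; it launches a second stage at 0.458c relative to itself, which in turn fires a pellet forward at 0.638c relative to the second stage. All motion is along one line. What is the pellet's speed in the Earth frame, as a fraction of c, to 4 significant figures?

u ≈ 0.9076c

Compose boost 2: (0.458 + 0.258)/(1 + 0.458×0.258) = 0.7160/1.11816 = 0.640335
Compose boost 3: (0.638 + 0.640335)/(1 + 0.638×0.640335) = 1.27834/1.40853 = 0.9076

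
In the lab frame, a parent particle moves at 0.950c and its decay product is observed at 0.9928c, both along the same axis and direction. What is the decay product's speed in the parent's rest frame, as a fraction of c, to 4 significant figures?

Inverse velocity addition: u' = (u − v)/(1 − uv/c²)
= (0.9928 − 0.950)/(1 − 0.9928×0.950) = 0.04280/0.0568400 = 0.7530

u' ≈ 0.7530c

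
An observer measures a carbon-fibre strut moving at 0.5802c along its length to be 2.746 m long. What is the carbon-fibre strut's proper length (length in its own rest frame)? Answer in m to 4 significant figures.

γ = 1/√(1 − 0.5802²) = 1.22779
L₀ = γL = 1.22779 × 2.746 = 3.372 m

L₀ ≈ 3.372 m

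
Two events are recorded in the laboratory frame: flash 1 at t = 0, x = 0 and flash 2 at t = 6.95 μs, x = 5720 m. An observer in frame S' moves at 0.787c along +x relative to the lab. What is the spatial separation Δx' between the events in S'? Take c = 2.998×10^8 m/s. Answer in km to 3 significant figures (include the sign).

Δx' ≈ 6.61 km

γ = 1/√(1 − 0.787²) = 1.6209
Δx' = γ(Δx − vΔt) = 1.6209 × (5720 m − 0.787×(2.998×10^8 m/s)×6.95×10^-6 s)
= 1.6209 × (4080.2 m) = 6.61 km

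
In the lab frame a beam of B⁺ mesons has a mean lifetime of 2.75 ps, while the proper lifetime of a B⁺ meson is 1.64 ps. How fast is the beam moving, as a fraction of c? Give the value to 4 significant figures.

γ = Δt/τ₀ = 2.75/1.64 = 1.67683
β = √(1 − 1/γ²) = √(1 − 1/1.67683²) = 0.8027

β ≈ 0.8027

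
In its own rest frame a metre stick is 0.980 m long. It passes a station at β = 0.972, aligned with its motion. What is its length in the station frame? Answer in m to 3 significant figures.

γ = 1/√(1 − 0.972²) = 4.2557
Length contraction: L = L₀/γ = 0.980/4.2557 = 0.230 m

L ≈ 0.230 m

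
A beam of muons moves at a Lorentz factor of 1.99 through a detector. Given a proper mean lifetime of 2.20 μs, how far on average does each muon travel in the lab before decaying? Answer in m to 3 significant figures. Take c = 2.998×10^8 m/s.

β = √(1 − 1/γ²) = √(1 − 1/1.99²) = 0.86457
Dilated lifetime: Δt = γτ₀ = 1.99 × 2.20 μs = 4.3780 μs
d = vΔt = 0.86457c × 4.3780 μs = 2.5920×10^8 m/s × 4.3780×10^-6 s = 1130 m

d ≈ 1130 m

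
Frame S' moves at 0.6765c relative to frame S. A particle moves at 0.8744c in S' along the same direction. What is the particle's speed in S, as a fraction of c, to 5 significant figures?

u ≈ 0.97447c

Relativistic velocity addition: u = (u' + v)/(1 + u'v/c²)
= (0.8744 + 0.6765)/(1 + 0.8744×0.6765) = 1.5509/1.591532 = 0.97447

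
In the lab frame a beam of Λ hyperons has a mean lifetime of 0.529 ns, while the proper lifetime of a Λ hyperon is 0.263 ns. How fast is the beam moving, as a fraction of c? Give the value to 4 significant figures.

β ≈ 0.8677

γ = Δt/τ₀ = 0.529/0.263 = 2.01141
β = √(1 − 1/γ²) = √(1 − 1/2.01141²) = 0.8677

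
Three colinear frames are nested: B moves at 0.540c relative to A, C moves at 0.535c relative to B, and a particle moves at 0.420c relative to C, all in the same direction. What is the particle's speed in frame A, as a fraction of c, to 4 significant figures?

u ≈ 0.9287c

Compose boost 2: (0.535 + 0.540)/(1 + 0.535×0.540) = 1.075/1.28890 = 0.834045
Compose boost 3: (0.420 + 0.834045)/(1 + 0.420×0.834045) = 1.25404/1.35030 = 0.9287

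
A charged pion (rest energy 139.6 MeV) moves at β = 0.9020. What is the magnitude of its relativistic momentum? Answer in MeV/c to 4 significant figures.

p ≈ 291.7 MeV/c

γ = 1/√(1 − 0.9020²) = 2.31623
p = γβm₀c = 2.31623 × 0.9020 × 139.6 MeV/c = 291.7 MeV/c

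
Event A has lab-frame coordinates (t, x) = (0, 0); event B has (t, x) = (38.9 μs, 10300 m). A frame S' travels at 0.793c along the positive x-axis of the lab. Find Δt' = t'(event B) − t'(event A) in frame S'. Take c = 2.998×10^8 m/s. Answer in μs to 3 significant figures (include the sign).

γ = 1/√(1 − 0.793²) = 1.6414
Δt' = γ(Δt − vΔx/c²) = 1.6414 × (38.9 μs − 0.793×10300 m / (2.998×10^8 m/s))
= 1.6414 × (11.656 μs) = 19.1 μs

Δt' ≈ 19.1 μs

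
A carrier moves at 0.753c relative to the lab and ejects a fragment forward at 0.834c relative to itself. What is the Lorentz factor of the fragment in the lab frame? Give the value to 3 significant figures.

γ ≈ 4.48

u_lab = (0.834 + 0.753)/(1 + 0.834×0.753) = 1.587/1.62800 = 0.974815
γ = 1/√(1 − 0.974815²) = 4.48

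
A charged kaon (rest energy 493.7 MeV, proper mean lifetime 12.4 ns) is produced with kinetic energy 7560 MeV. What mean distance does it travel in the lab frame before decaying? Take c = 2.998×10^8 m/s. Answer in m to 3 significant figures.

γ = 1 + K/(m₀c²) = 1 + 7560/493.7 = 16.313
β = √(1 − 1/γ²) = 0.99812
Dilated lifetime: γτ₀ = 16.313 × 12.4 ns = 202.28 ns
d = βc·γτ₀ = 0.99812 × (2.998×10^8 m/s) × 2.0228×10^-7 s = 60.5 m

d ≈ 60.5 m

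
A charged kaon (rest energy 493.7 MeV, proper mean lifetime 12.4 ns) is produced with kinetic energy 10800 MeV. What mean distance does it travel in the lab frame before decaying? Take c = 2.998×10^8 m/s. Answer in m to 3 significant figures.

d ≈ 85.0 m

γ = 1 + K/(m₀c²) = 1 + 10800/493.7 = 22.876
β = √(1 − 1/γ²) = 0.99904
Dilated lifetime: γτ₀ = 22.876 × 12.4 ns = 283.66 ns
d = βc·γτ₀ = 0.99904 × (2.998×10^8 m/s) × 2.8366×10^-7 s = 85.0 m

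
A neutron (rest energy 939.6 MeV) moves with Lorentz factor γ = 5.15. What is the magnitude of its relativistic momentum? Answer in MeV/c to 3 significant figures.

p ≈ 4750 MeV/c

β = √(1 − 1/γ²) = √(1 − 1/5.15²) = 0.98097
p = γβm₀c = 5.15 × 0.98097 × 939.6 MeV/c = 4750 MeV/c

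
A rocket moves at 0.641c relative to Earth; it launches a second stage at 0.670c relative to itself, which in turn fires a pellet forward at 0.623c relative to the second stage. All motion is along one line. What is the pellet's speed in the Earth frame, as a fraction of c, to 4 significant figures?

Compose boost 2: (0.670 + 0.641)/(1 + 0.670×0.641) = 1.311/1.42947 = 0.917123
Compose boost 3: (0.623 + 0.917123)/(1 + 0.623×0.917123) = 1.54012/1.57137 = 0.9801

u ≈ 0.9801c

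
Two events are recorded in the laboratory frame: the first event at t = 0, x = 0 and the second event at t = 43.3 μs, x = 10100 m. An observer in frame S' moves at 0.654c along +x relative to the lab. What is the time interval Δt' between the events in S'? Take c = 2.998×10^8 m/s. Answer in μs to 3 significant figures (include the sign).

Δt' ≈ 28.1 μs

γ = 1/√(1 − 0.654²) = 1.3219
Δt' = γ(Δt − vΔx/c²) = 1.3219 × (43.3 μs − 0.654×10100 m / (2.998×10^8 m/s))
= 1.3219 × (21.267 μs) = 28.1 μs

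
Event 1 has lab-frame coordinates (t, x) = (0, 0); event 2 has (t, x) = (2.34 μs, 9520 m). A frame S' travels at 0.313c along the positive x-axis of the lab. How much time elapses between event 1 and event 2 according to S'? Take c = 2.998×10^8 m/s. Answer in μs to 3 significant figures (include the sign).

Δt' ≈ -8.00 μs

γ = 1/√(1 − 0.313²) = 1.0529
Δt' = γ(Δt − vΔx/c²) = 1.0529 × (2.34 μs − 0.313×9520 m / (2.998×10^8 m/s))
= 1.0529 × (-7.5992 μs) = -8.00 μs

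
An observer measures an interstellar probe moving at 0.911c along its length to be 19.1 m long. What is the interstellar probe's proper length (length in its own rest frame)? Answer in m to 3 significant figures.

L₀ ≈ 46.3 m

γ = 1/√(1 − 0.911²) = 2.4248
L₀ = γL = 2.4248 × 19.1 = 46.3 m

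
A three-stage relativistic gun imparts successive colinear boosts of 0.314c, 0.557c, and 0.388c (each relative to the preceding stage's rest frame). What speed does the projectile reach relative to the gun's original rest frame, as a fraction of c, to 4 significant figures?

u ≈ 0.8771c

Compose boost 2: (0.557 + 0.314)/(1 + 0.557×0.314) = 0.8710/1.17490 = 0.741341
Compose boost 3: (0.388 + 0.741341)/(1 + 0.388×0.741341) = 1.12934/1.28764 = 0.8771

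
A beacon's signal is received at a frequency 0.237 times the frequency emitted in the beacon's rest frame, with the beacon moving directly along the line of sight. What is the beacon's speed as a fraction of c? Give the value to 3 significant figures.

f_obs/f_src = √((1−β)/(1+β)) = 0.237  ⇒  (1−β)/(1+β) = 0.056169
β = |1 − D²|/(1 + D²) = |1 − 0.056169|/(1 + 0.056169) = 0.894

β ≈ 0.894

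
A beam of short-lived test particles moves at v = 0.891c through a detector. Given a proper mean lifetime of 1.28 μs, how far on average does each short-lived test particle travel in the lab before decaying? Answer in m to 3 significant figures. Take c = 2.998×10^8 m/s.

γ = 1/√(1 − 0.891²) = 2.2026
Dilated lifetime: Δt = γτ₀ = 2.2026 × 1.28 μs = 2.8194 μs
d = vΔt = 0.891c × 2.8194 μs = 2.6712×10^8 m/s × 2.8194×10^-6 s = 753 m

d ≈ 753 m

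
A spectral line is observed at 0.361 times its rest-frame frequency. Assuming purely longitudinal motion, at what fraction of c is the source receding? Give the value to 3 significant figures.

β ≈ 0.769

f_obs/f_src = √((1−β)/(1+β)) = 0.361  ⇒  (1−β)/(1+β) = 0.13032
β = |1 − D²|/(1 + D²) = |1 − 0.13032|/(1 + 0.13032) = 0.769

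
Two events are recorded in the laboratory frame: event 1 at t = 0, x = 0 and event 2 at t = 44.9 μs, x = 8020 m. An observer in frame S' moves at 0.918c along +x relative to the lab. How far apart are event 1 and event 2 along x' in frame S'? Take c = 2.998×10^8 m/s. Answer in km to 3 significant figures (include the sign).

Δx' ≈ -10.9 km

γ = 1/√(1 − 0.918²) = 2.5216
Δx' = γ(Δx − vΔt) = 2.5216 × (8020 m − 0.918×(2.998×10^8 m/s)×44.9×10^-6 s)
= 2.5216 × (-4337.2 m) = -10.9 km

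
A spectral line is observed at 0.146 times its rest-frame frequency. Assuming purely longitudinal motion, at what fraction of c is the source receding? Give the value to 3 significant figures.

f_obs/f_src = √((1−β)/(1+β)) = 0.146  ⇒  (1−β)/(1+β) = 0.021316
β = |1 − D²|/(1 + D²) = |1 − 0.021316|/(1 + 0.021316) = 0.958

β ≈ 0.958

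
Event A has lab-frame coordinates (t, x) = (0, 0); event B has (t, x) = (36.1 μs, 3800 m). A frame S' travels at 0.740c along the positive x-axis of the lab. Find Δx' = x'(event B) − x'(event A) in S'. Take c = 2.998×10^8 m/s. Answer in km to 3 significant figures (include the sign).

γ = 1/√(1 − 0.740²) = 1.4868
Δx' = γ(Δx − vΔt) = 1.4868 × (3800 m − 0.740×(2.998×10^8 m/s)×36.1×10^-6 s)
= 1.4868 × (-4208.9 m) = -6.26 km

Δx' ≈ -6.26 km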